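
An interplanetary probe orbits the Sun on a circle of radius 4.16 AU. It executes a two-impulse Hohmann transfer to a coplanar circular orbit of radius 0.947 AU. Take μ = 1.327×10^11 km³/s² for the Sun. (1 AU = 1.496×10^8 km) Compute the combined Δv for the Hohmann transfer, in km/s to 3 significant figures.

Δv = 14.2 km/s

In km: r₁ = 4.16 × 1.496×10^8 = 6.22336×10^8 km; r₂ = 0.947 × 1.496×10^8 = 1.416712×10^8 km.
The Hohmann ellipse has a_t = (r₁ + r₂)/2 = 3.820036×10^8 km.
Circular speed at r₁: v₁ = √(μ/r₁) = √(1.327×10^11/6.22336×10^8) = 14.6024 km/s.
On the transfer ellipse at r₁, v² = μ(2/r − 1/a) gives v_a = √[μ(2/r₁ − 1/a_t)] = 8.89263 km/s.
First burn Δv₁ = |v_a − v₁| = 5.710 km/s.
At r₂, v₂ = √(μ/r₂) = 30.605 km/s.
Transfer-orbit speed at r₂: v_p = √[μ(2/r₂ − 1/a_t)] = 39.064 km/s.
Second burn Δv₂ = |v₂ − v_p| = 8.459 km/s.
Total Δv = Δv₁ + Δv₂ = 14.17 km/s.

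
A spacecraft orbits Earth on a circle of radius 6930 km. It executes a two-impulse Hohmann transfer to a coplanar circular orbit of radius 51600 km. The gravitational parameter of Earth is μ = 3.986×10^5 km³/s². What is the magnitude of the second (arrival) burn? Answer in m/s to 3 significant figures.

Semi-major axis of the transfer orbit: a_t = (6930 + 51600)/2 = 29265 km.
Circular speed at r = 51600 km: v_c = √(μ/r) = 2.779 km/s.
Vis-viva on the transfer ellipse at r = 51600 km gives v_t = √[μ(2/r − 1/a_t)] = 1.352 km/s.
Δv₂ = |v_t − v_c| = |1.352 − 2.779| = 1.427 km/s.

Δv₂ = 1430 m/s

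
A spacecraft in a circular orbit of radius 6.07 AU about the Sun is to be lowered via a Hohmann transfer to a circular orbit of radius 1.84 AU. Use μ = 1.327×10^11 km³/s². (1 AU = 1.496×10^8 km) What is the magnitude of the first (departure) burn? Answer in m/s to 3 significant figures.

In km: r₁ = 6.07 × 1.496×10^8 = 9.08072×10^8 km; r₂ = 1.84 × 1.496×10^8 = 2.75264×10^8 km.
The Hohmann ellipse has a_t = (r₁ + r₂)/2 = 5.91668×10^8 km.
Circular speed at r = 9.08072×10^8 km: v_c = √(μ/r) = 12.0886 km/s.
Transfer-orbit speed at the same r (vis-viva, a = a_t): v_t = √[μ(2/r − 1/a_t)] = 8.24539 km/s.
Δv₁ = |v_t − v_c| = |8.24539 − 12.0886| = 3.843 km/s.

Δv₁ = 3840 m/s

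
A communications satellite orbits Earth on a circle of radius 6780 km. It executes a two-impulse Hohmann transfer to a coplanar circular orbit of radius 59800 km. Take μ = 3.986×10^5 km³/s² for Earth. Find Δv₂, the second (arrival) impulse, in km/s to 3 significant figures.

Semi-major axis of the transfer orbit: a_t = (6780 + 59800)/2 = 33290 km.
Circular speed at r = 59800 km: v_c = √(μ/r) = 2.582 km/s.
Vis-viva on the transfer ellipse at r = 59800 km gives v_t = √[μ(2/r − 1/a_t)] = 1.165 km/s.
Δv₂ = |v_t − v_c| = |1.165 − 2.582| = 1.417 km/s.

Δv₂ = 1.42 km/s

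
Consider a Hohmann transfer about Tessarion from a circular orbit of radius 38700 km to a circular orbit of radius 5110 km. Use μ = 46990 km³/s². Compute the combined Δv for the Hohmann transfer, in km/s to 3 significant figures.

Transfer-ellipse semi-major axis a_t = (r₁ + r₂)/2 = (38700 + 5110)/2 = 21905 km.
Circular speed at r₁: v₁ = √(μ/r₁) = √(46990/38700) = 1.1019 km/s.
On the transfer ellipse at r₁, v² = μ(2/r − 1/a) gives v_a = √[μ(2/r₁ − 1/a_t)] = 0.53221 km/s.
First burn Δv₁ = |v_a − v₁| = 0.5697 km/s.
Circular speed at r₂: v₂ = √(μ/r₂) = 3.03244 km/s.
Transfer-orbit speed at r₂: v_p = √[μ(2/r₂ − 1/a_t)] = 4.03066 km/s.
Second burn Δv₂ = |v₂ − v_p| = 0.9982 km/s.
Δv = Δv₁ + Δv₂ = 0.5697 + 0.9982 = 1.568 km/s.

Δv = 1.57 km/s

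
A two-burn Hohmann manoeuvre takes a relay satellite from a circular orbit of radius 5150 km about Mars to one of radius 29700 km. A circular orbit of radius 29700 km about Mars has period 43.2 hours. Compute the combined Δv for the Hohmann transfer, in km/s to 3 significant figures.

From Kepler's third law T² = 4π²r³/μ at r = 29700 km, T = 43.2 hours = 43.2 × 3600 s = 1.5552×10^5 s: μ = 4π²r³/T² = 42761.9 km³/s².
Semi-major axis of the transfer orbit: a_t = (5150 + 29700)/2 = 17425 km.
At r₁ the circular-orbit speed is v₁ = √(μ/r₁) = 2.88154 km/s.
On the transfer ellipse at r₁, v² = μ(2/r − 1/a) gives v_p = √[μ(2/r₁ − 1/a_t)] = 3.76198 km/s.
First burn Δv₁ = |v_p − v₁| = 0.8804 km/s.
Circular speed at r₂: v₂ = √(μ/r₂) = 1.1999 km/s.
Transfer-orbit speed at r₂: v_a = √[μ(2/r₂ − 1/a_t)] = 0.65233 km/s.
Second burn Δv₂ = |v₂ − v_a| = 0.5476 km/s.
Δv = Δv₁ + Δv₂ = 0.8804 + 0.5476 = 1.428 km/s.

Δv = 1.43 km/s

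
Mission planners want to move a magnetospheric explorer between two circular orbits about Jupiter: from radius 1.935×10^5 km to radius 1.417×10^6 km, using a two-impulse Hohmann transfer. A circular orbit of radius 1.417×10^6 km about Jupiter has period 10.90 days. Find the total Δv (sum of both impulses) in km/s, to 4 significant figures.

Δv = 13.17 km/s

From Kepler's third law T² = 4π²r³/μ at r = 1.417×10^6 km, T = 10.90 days = 10.90 × 86400 s = 9.4176×10^5 s: μ = 4π²r³/T² = 1.26645×10^8 km³/s².
Transfer-ellipse semi-major axis a_t = (r₁ + r₂)/2 = (1.935×10^5 + 1.417×10^6)/2 = 8.0525×10^5 km.
At r₁ the circular-orbit speed is v₁ = √(μ/r₁) = 25.583 km/s.
On the transfer ellipse at r₁, v² = μ(2/r − 1/a) gives v_p = √[μ(2/r₁ − 1/a_t)] = 33.937 km/s.
First burn Δv₁ = |v_p − v₁| = 8.354 km/s.
At r₂, v₂ = √(μ/r₂) = 9.454 km/s.
Transfer-orbit speed at r₂: v_a = √[μ(2/r₂ − 1/a_t)] = 4.634 km/s.
Second burn Δv₂ = |v₂ − v_a| = 4.820 km/s.
Total Δv = Δv₁ + Δv₂ = 13.17 km/s.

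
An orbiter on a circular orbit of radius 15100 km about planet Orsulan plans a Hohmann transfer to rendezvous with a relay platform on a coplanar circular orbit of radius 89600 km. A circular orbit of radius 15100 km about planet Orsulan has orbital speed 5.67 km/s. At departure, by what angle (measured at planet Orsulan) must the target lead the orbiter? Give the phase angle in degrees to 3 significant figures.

φ = 99.6°

From the circular-orbit relation v² = μ/r at r = 15100 km: μ = v²r = (5.67)² × 15100 = 4.85448×10^5 km³/s².
Semi-major axis of the transfer orbit: a_t = (15100 + 89600)/2 = 52350 km.
The half-period of the transfer ellipse is t = π√(a_t³/μ) = 54010 s.
Target angular speed ω₂ = √(μ/r₂³) = 2.598×10^-5 rad/s.
Angle swept by the target during transfer: ω₂·t = 1.403 rad = 80.39°.
Arrival is 180° from departure on the ellipse, so φ = 180° − 80.39° = 99.6°.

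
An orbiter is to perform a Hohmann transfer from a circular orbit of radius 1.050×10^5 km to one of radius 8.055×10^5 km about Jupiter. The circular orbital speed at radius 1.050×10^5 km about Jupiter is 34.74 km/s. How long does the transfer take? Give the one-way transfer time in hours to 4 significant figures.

t = 23.81 hours

From the circular-orbit relation v² = μ/r at r = 1.050×10^5 km: μ = v²r = (34.74)² × 1.050×10^5 = 1.26721×10^8 km³/s².
Transfer-ellipse semi-major axis a_t = (r₁ + r₂)/2 = (1.050×10^5 + 8.055×10^5)/2 = 4.5525×10^5 km.
Half the transfer-orbit period gives t = π√(a_t³/μ) = 85720 s.
Converting: 85720 s ÷ 3600 s/hour = 23.81 hours.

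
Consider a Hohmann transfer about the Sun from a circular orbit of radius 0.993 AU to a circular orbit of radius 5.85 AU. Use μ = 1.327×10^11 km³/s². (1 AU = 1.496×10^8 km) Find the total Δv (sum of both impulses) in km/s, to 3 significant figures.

In km: r₁ = 0.993 × 1.496×10^8 = 1.485528×10^8 km; r₂ = 5.85 × 1.496×10^8 = 8.7516×10^8 km.
Transfer-ellipse semi-major axis a_t = (r₁ + r₂)/2 = (1.485528×10^8 + 8.7516×10^8)/2 = 5.118564×10^8 km.
At r₁ the circular-orbit speed is v₁ = √(μ/r₁) = 29.888 km/s.
On the transfer ellipse at r₁, vis-viva gives v_p = √[μ(2/r₁ − 1/a_t)] = 39.081 km/s.
First burn Δv₁ = |v_p − v₁| = 9.193 km/s.
Circular speed at r₂: v₂ = √(μ/r₂) = 12.314 km/s.
Transfer-orbit speed at r₂: v_a = √[μ(2/r₂ − 1/a_t)] = 6.6337 km/s.
Second burn Δv₂ = |v₂ − v_a| = 5.680 km/s.
Total Δv = Δv₁ + Δv₂ = 14.87 km/s.

Δv = 14.9 km/s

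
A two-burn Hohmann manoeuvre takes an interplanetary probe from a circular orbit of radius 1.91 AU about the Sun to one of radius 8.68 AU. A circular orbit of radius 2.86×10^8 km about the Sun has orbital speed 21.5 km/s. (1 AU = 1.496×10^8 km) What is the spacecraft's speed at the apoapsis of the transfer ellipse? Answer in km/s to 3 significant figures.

From the circular-orbit relation v² = μ/r at r = 2.86×10^8 km: μ = v²r = (21.5)² × 2.86×10^8 = 1.32204×10^11 km³/s².
In km: r₁ = 1.91 × 1.496×10^8 = 2.85736×10^8 km; r₂ = 8.68 × 1.496×10^8 = 1.298528×10^9 km.
The Hohmann ellipse has a_t = (r₁ + r₂)/2 = 7.92132×10^8 km.
The apoapsis of the transfer ellipse is at r = 1.298528×10^9 km.
Applying v² = μ(2/r − 1/a_t): v = 6.060 km/s.

v = 6.06 km/s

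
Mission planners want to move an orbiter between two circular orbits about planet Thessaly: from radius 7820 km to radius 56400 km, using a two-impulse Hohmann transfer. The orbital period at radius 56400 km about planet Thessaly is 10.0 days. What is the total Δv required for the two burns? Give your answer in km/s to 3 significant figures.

Δv = 0.566 km/s

From Kepler's third law T² = 4π²r³/μ at r = 56400 km, T = 10.0 days = 10.0 × 86400 s = 8.640×10^5 s: μ = 4π²r³/T² = 9487.89 km³/s².
Semi-major axis of the transfer orbit: a_t = (7820 + 56400)/2 = 32110 km.
Circular speed at r₁: v₁ = √(μ/r₁) = √(9487.89/7820) = 1.101492 km/s.
On the transfer ellipse at r₁, v² = μ(2/r − 1/a) gives v_p = √[μ(2/r₁ − 1/a_t)] = 1.459825 km/s.
First burn Δv₁ = |v_p − v₁| = 0.35833 km/s.
Circular speed at r₂: v₂ = √(μ/r₂) = 0.41015 km/s.
Transfer-orbit speed at r₂: v_a = √[μ(2/r₂ − 1/a_t)] = 0.20241 km/s.
Second burn Δv₂ = |v₂ − v_a| = 0.20774 km/s.
Δv = Δv₁ + Δv₂ = 0.35833 + 0.20774 = 0.5661 km/s.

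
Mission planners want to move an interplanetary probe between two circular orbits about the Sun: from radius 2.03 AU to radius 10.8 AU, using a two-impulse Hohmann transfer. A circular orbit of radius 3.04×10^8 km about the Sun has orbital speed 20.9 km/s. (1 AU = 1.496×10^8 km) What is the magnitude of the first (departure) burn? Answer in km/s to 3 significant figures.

Δv₁ = 6.22 km/s

From the circular-orbit relation v² = μ/r at r = 3.04×10^8 km: μ = v²r = (20.9)² × 3.04×10^8 = 1.32790×10^11 km³/s².
In km: r₁ = 2.03 × 1.496×10^8 = 3.03688×10^8 km; r₂ = 10.8 × 1.496×10^8 = 1.61568×10^9 km.
The Hohmann ellipse has a_t = (r₁ + r₂)/2 = 9.59684×10^8 km.
On the circular orbit at r = 3.03688×10^8 km, v_c = √(μ/r) = 20.911 km/s.
Vis-viva on the transfer ellipse at r = 3.03688×10^8 km gives v_t = √[μ(2/r − 1/a_t)] = 27.132 km/s.
Δv₁ = |v_t − v_c| = |27.132 − 20.911| = 6.221 km/s.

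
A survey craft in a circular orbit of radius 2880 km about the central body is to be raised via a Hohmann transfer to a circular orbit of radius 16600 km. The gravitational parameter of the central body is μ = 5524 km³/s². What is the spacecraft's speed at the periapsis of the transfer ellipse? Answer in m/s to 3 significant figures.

v = 1810 m/s

Transfer-ellipse semi-major axis a_t = (r₁ + r₂)/2 = (2880 + 16600)/2 = 9740 km.
The periapsis of the transfer ellipse is at r = 2880 km.
Vis-viva: v = √[μ(2/r − 1/a_t)] = √[5524 × (2/2880 − 1/9740)] = 1.808 km/s.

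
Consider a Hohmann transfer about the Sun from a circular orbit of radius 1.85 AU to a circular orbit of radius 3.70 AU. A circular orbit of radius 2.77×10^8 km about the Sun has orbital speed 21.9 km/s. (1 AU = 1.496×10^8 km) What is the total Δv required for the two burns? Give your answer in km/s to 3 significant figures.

Δv = 6.23 km/s

From the circular-orbit relation v² = μ/r at r = 2.77×10^8 km: μ = v²r = (21.9)² × 2.77×10^8 = 1.32852×10^11 km³/s².
In km: r₁ = 1.85 × 1.496×10^8 = 2.7676×10^8 km; r₂ = 3.70 × 1.496×10^8 = 5.5352×10^8 km.
Transfer-ellipse semi-major axis a_t = (r₁ + r₂)/2 = (2.7676×10^8 + 5.5352×10^8)/2 = 4.1514×10^8 km.
At r₁ the circular-orbit speed is v₁ = √(μ/r₁) = 21.9095 km/s.
On the transfer ellipse at r₁, v² = μ(2/r − 1/a) gives v_p = √[μ(2/r₁ − 1/a_t)] = 25.2989 km/s.
First burn Δv₁ = |v_p − v₁| = 3.389 km/s.
Circular speed at r₂: v₂ = √(μ/r₂) = 15.492 km/s.
Transfer-orbit speed at r₂: v_a = √[μ(2/r₂ − 1/a_t)] = 12.649 km/s.
Second burn Δv₂ = |v₂ − v_a| = 2.843 km/s.
Δv = Δv₁ + Δv₂ = 3.389 + 2.843 = 6.232 km/s.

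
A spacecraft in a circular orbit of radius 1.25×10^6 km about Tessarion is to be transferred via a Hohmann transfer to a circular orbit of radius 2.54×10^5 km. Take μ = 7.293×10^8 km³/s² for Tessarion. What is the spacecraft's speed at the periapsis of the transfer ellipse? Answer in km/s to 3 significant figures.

Semi-major axis of the transfer orbit: a_t = (1.250×10^6 + 2.540×10^5)/2 = 7.520×10^5 km.
At periapsis, r = 2.540×10^5 km.
Vis-viva: v = √[μ(2/r − 1/a_t)] = √[7.293×10^8 × (2/2.540×10^5 − 1/7.520×10^5)] = 69.08 km/s.

v = 69.1 km/s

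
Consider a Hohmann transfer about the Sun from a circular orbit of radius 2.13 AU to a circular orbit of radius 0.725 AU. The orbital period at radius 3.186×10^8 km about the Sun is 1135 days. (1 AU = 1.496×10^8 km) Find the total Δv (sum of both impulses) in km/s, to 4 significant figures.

Δv = 13.62 km/s

From Kepler's third law T² = 4π²r³/μ at r = 3.186×10^8 km, T = 1135 days = 1135 × 86400 s = 9.8064×10^7 s: μ = 4π²r³/T² = 1.32763×10^11 km³/s².
In km: r₁ = 2.13 × 1.496×10^8 = 3.18648×10^8 km; r₂ = 0.725 × 1.496×10^8 = 1.0846×10^8 km.
The Hohmann ellipse has a_t = (r₁ + r₂)/2 = 2.13554×10^8 km.
Circular speed at r₁: v₁ = √(μ/r₁) = √(1.32763×10^11/3.18648×10^8) = 20.4119 km/s.
Transfer-orbit speed at r₁ (vis-viva): v_a = √[μ(2/r₁ − 1/a_t)] = 14.5467 km/s.
First burn Δv₁ = |v_a − v₁| = 5.8652 km/s.
At r₂, v₂ = √(μ/r₂) = 34.9868 km/s.
Transfer-orbit speed at r₂: v_p = √[μ(2/r₂ − 1/a_t)] = 42.7372 km/s.
Second burn Δv₂ = |v₂ − v_p| = 7.7504 km/s.
Total Δv = Δv₁ + Δv₂ = 13.62 km/s.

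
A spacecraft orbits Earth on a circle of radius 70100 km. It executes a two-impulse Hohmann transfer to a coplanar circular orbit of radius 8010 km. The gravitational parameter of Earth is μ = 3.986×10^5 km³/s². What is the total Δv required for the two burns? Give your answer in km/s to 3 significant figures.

Δv = 3.70 km/s

Transfer-ellipse semi-major axis a_t = (r₁ + r₂)/2 = (70100 + 8010)/2 = 39055 km.
Circular speed at r₁: v₁ = √(μ/r₁) = √(3.986×10^5/70100) = 2.3846 km/s.
Transfer-orbit speed at r₁ (vis-viva): v_a = √[μ(2/r₁ − 1/a_t)] = 1.0799 km/s.
First burn Δv₁ = |v_a − v₁| = 1.3047 km/s.
At r₂, v₂ = √(μ/r₂) = 7.0543 km/s.
Transfer-orbit speed at r₂: v_p = √[μ(2/r₂ − 1/a_t)] = 9.4509 km/s.
Second burn Δv₂ = |v₂ − v_p| = 2.3966 km/s.
Total Δv = Δv₁ + Δv₂ = 3.701 km/s.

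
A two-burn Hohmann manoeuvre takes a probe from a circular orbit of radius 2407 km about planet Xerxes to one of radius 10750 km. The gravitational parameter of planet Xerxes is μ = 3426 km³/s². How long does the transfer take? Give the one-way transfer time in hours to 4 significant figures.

t = 7.955 hours

Transfer-ellipse semi-major axis a_t = (r₁ + r₂)/2 = (2407 + 10750)/2 = 6578.5 km.
By Kepler's third law the transfer-orbit period is T = 2π√(a_t³/μ), so t = T/2 = 28638 s.
Converting: 28638 s ÷ 3600 s/hour = 7.955 hours.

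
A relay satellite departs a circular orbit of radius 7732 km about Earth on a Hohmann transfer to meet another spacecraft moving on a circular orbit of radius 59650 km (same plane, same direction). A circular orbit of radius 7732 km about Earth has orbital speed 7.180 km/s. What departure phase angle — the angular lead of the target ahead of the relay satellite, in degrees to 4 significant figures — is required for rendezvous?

φ = 103.6°

From the circular-orbit relation v² = μ/r at r = 7732 km: μ = v²r = (7.180)² × 7732 = 3.98603×10^5 km³/s².
The Hohmann ellipse has a_t = (r₁ + r₂)/2 = 33691 km.
Transfer time t = π√(a_t³/μ) = 30771.6 s.
Target angular speed ω₂ = √(μ/r₂³) = 4.33366×10^-5 rad/s.
Angle swept by the target during transfer: ω₂·t = 1.33354 rad = 76.41°.
Arrival is 180° from departure on the ellipse, so φ = 180° − 76.41° = 103.6°.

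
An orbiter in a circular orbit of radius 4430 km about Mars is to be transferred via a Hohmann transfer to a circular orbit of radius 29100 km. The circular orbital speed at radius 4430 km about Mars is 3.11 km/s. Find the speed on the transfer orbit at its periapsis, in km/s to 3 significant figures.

v = 4.10 km/s

From the circular-orbit relation v² = μ/r at r = 4430 km: μ = v²r = (3.11)² × 4430 = 42847.4 km³/s².
Transfer-ellipse semi-major axis a_t = (r₁ + r₂)/2 = (4430 + 29100)/2 = 16765 km.
At periapsis, r = 4430 km.
From the vis-viva equation, v = √[μ(2/r − 1/a_t)] = 4.097 km/s.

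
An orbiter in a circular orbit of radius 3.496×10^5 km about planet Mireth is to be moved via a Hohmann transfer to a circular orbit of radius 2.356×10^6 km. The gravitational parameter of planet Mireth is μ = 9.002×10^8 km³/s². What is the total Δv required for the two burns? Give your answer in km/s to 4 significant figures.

Δv = 25.83 km/s

The Hohmann ellipse has a_t = (r₁ + r₂)/2 = 1.3528×10^6 km.
Circular speed at r₁: v₁ = √(μ/r₁) = √(9.002×10^8/3.496×10^5) = 50.744 km/s.
On the transfer ellipse at r₁, vis-viva equation gives v_p = √[μ(2/r₁ − 1/a_t)] = 66.966 km/s.
First burn Δv₁ = |v_p − v₁| = 16.22 km/s.
At r₂, v₂ = √(μ/r₂) = 19.547 km/s.
Transfer-orbit speed at r₂: v_a = √[μ(2/r₂ − 1/a_t)] = 9.9369 km/s.
Second burn Δv₂ = |v₂ − v_a| = 9.610 km/s.
Total Δv = Δv₁ + Δv₂ = 25.83 km/s.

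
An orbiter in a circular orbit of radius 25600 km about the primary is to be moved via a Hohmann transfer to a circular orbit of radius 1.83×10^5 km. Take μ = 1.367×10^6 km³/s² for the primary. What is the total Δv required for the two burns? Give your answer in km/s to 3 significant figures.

Δv = 3.75 km/s

Semi-major axis of the transfer orbit: a_t = (25600 + 1.830×10^5)/2 = 1.043×10^5 km.
Circular speed at r₁: v₁ = √(μ/r₁) = √(1.367×10^6/25600) = 7.307 km/s.
Transfer-orbit speed at r₁ (vis-viva equation): v_p = √[μ(2/r₁ − 1/a_t)] = 9.679 km/s.
First burn Δv₁ = |v_p − v₁| = 2.372 km/s.
At r₂, v₂ = √(μ/r₂) = 2.733 km/s.
Transfer-orbit speed at r₂: v_a = √[μ(2/r₂ − 1/a_t)] = 1.354 km/s.
Second burn Δv₂ = |v₂ − v_a| = 1.379 km/s.
Total Δv = Δv₁ + Δv₂ = 3.751 km/s.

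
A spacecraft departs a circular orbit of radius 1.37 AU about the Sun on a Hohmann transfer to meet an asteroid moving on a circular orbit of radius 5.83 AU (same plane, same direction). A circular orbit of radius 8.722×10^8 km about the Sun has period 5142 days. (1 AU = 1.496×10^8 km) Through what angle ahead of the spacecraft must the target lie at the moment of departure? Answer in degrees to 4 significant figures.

φ = 92.66°

From Kepler's third law T² = 4π²r³/μ at r = 8.722×10^8 km, T = 5142 days = 5142 × 86400 s = 4.442688×10^8 s: μ = 4π²r³/T² = 1.32714×10^11 km³/s².
In km: r₁ = 1.37 × 1.496×10^8 = 2.04952×10^8 km; r₂ = 5.83 × 1.496×10^8 = 8.72168×10^8 km.
Semi-major axis of the transfer orbit: a_t = (2.04952×10^8 + 8.72168×10^8)/2 = 5.3856×10^8 km.
Transfer time t = π√(a_t³/μ) = 1.0778×10^8 s.
Target angular speed ω₂ = √(μ/r₂³) = 1.4144×10^-8 rad/s.
Angle swept by the target during transfer: ω₂·t = 1.5244 rad = 87.34°.
The spacecraft traverses 180° on the transfer ellipse, so the target must lead by 180° − 87.34° = 92.66°.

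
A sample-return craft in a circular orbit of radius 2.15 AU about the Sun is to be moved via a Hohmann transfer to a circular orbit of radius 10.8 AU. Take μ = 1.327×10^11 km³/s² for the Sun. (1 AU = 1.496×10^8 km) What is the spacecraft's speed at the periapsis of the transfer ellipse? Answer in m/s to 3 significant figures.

In km: r₁ = 2.15 × 1.496×10^8 = 3.2164×10^8 km; r₂ = 10.8 × 1.496×10^8 = 1.61568×10^9 km.
Semi-major axis of the transfer orbit: a_t = (3.2164×10^8 + 1.61568×10^9)/2 = 9.6866×10^8 km.
The periapsis of the transfer ellipse is at r = 3.2164×10^8 km.
Applying v² = μ(2/r − 1/a_t): v = 26.23 km/s.

v = 26200 m/s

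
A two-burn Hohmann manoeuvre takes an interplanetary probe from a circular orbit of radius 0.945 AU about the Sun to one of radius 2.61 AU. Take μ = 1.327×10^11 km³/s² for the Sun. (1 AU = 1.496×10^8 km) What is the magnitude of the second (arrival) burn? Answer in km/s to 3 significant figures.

In km: r₁ = 0.945 × 1.496×10^8 = 1.41372×10^8 km; r₂ = 2.61 × 1.496×10^8 = 3.90456×10^8 km.
The Hohmann ellipse has a_t = (r₁ + r₂)/2 = 2.65914×10^8 km.
On the circular orbit at r = 3.90456×10^8 km, v_c = √(μ/r) = 18.435 km/s.
Transfer-orbit speed at the same r (vis-viva, a = a_t): v_t = √[μ(2/r − 1/a_t)] = 13.442 km/s.
Δv₂ = |v_t − v_c| = |13.442 − 18.435| = 4.993 km/s.

Δv₂ = 4.99 km/s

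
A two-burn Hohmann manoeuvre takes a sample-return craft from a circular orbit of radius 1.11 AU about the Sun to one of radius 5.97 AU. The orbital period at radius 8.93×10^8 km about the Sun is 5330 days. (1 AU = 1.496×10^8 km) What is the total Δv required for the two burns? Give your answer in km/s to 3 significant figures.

Δv = 13.8 km/s

From Kepler's third law T² = 4π²r³/μ at r = 8.93×10^8 km, T = 5330 days = 5330 × 86400 s = 4.60512×10^8 s: μ = 4π²r³/T² = 1.32566×10^11 km³/s².
In km: r₁ = 1.11 × 1.496×10^8 = 1.66056×10^8 km; r₂ = 5.97 × 1.496×10^8 = 8.93112×10^8 km.
Semi-major axis of the transfer orbit: a_t = (1.66056×10^8 + 8.93112×10^8)/2 = 5.29584×10^8 km.
At r₁ the circular-orbit speed is v₁ = √(μ/r₁) = 28.2546 km/s.
On the transfer ellipse at r₁, vis-viva equation gives v_p = √[μ(2/r₁ − 1/a_t)] = 36.6923 km/s.
First burn Δv₁ = |v_p − v₁| = 8.438 km/s.
Circular speed at r₂: v₂ = √(μ/r₂) = 12.183 km/s.
Transfer-orbit speed at r₂: v_a = √[μ(2/r₂ − 1/a_t)] = 6.8222 km/s.
Second burn Δv₂ = |v₂ − v_a| = 5.361 km/s.
Δv = Δv₁ + Δv₂ = 8.438 + 5.361 = 13.80 km/s.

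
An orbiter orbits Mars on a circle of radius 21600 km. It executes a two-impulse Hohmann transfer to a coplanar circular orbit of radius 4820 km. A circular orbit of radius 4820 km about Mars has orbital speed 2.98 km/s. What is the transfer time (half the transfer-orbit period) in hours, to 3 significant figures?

t = 6.40 hours

From the circular-orbit relation v² = μ/r at r = 4820 km: μ = v²r = (2.98)² × 4820 = 42803.5 km³/s².
The Hohmann ellipse has a_t = (r₁ + r₂)/2 = 13210 km.
Transfer time t = π√(a_t³/μ) = π√((13210)³ / 42803.5) = 23050 s.
Converting: 23050 s ÷ 3600 s/hour = 6.40 hours.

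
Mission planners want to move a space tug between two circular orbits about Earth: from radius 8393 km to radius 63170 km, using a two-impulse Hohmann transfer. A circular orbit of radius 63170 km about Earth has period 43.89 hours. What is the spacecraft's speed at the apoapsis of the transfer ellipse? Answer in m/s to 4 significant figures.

From Kepler's third law T² = 4π²r³/μ at r = 63170 km, T = 43.89 hours = 43.89 × 3600 s = 1.58004×10^5 s: μ = 4π²r³/T² = 3.98617×10^5 km³/s².
The Hohmann ellipse has a_t = (r₁ + r₂)/2 = 35781.5 km.
At apoapsis, r = 63170 km.
Applying v² = μ(2/r − 1/a_t): v = 1.217 km/s.

v = 1217 m/s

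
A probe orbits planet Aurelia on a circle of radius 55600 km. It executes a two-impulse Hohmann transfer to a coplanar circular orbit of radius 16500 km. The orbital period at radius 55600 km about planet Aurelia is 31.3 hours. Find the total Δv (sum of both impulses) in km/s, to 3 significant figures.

Δv = 2.38 km/s

From Kepler's third law T² = 4π²r³/μ at r = 55600 km, T = 31.3 hours = 31.3 × 3600 s = 1.1268×10^5 s: μ = 4π²r³/T² = 5.34430×10^5 km³/s².
Transfer-ellipse semi-major axis a_t = (r₁ + r₂)/2 = (55600 + 16500)/2 = 36050 km.
At r₁ the circular-orbit speed is v₁ = √(μ/r₁) = 3.100 km/s.
On the transfer ellipse at r₁, v² = μ(2/r − 1/a) gives v_a = √[μ(2/r₁ − 1/a_t)] = 2.097 km/s.
First burn Δv₁ = |v_a − v₁| = 1.003 km/s.
At r₂, v₂ = √(μ/r₂) = 5.691 km/s.
Transfer-orbit speed at r₂: v_p = √[μ(2/r₂ − 1/a_t)] = 7.068 km/s.
Second burn Δv₂ = |v₂ − v_p| = 1.377 km/s.
Total Δv = Δv₁ + Δv₂ = 2.380 km/s.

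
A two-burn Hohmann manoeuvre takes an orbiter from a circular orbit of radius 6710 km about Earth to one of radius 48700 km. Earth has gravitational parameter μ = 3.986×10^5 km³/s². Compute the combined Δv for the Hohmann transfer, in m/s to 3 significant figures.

Transfer-ellipse semi-major axis a_t = (r₁ + r₂)/2 = (6710 + 48700)/2 = 27705 km.
Circular speed at r₁: v₁ = √(μ/r₁) = √(3.986×10^5/6710) = 7.70739 km/s.
Transfer-orbit speed at r₁ (vis-viva): v_p = √[μ(2/r₁ − 1/a_t)] = 10.2186 km/s.
First burn Δv₁ = |v_p − v₁| = 2.511 km/s.
At r₂, v₂ = √(μ/r₂) = 2.861 km/s.
Transfer-orbit speed at r₂: v_a = √[μ(2/r₂ − 1/a_t)] = 1.408 km/s.
Second burn Δv₂ = |v₂ − v_a| = 1.453 km/s.
Total Δv = Δv₁ + Δv₂ = 3.964 km/s.

Δv = 3960 m/s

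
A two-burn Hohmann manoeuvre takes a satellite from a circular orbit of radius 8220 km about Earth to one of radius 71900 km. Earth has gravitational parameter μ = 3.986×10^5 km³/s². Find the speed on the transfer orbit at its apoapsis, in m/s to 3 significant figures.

v = 1070 m/s

Transfer-ellipse semi-major axis a_t = (r₁ + r₂)/2 = (8220 + 71900)/2 = 40060 km.
The apoapsis of the transfer ellipse is at r = 71900 km.
From the vis-viva equation, v = √[μ(2/r − 1/a_t)] = 1.067 km/s.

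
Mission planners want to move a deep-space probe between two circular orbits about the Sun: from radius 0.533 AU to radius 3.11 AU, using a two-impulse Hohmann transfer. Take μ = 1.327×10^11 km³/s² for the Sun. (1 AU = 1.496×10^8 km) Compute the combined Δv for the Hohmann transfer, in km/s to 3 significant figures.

In km: r₁ = 0.533 × 1.496×10^8 = 7.97368×10^7 km; r₂ = 3.11 × 1.496×10^8 = 4.65256×10^8 km.
Transfer-ellipse semi-major axis a_t = (r₁ + r₂)/2 = (7.97368×10^7 + 4.65256×10^8)/2 = 2.724964×10^8 km.
At r₁ the circular-orbit speed is v₁ = √(μ/r₁) = 40.795 km/s.
Transfer-orbit speed at r₁ (vis-viva equation): v_p = √[μ(2/r₁ − 1/a_t)] = 53.305 km/s.
First burn Δv₁ = |v_p − v₁| = 12.51 km/s.
At r₂, v₂ = √(μ/r₂) = 16.8884 km/s.
Transfer-orbit speed at r₂: v_a = √[μ(2/r₂ − 1/a_t)] = 9.13563 km/s.
Second burn Δv₂ = |v₂ − v_a| = 7.753 km/s.
Δv = Δv₁ + Δv₂ = 12.51 + 7.753 = 20.26 km/s.

Δv = 20.3 km/s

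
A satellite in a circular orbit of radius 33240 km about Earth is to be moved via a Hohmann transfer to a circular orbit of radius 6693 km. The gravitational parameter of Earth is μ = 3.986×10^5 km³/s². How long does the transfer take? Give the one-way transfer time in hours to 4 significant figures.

t = 3.900 hours

Semi-major axis of the transfer orbit: a_t = (33240 + 6693)/2 = 19966.5 km.
Half the transfer-orbit period gives t = π√(a_t³/μ) = 14040 s.
Converting: 14040 s ÷ 3600 s/hour = 3.900 hours.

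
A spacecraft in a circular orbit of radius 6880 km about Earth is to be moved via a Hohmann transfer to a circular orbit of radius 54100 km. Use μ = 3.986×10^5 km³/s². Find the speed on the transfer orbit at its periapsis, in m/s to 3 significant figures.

v = 10100 m/s

The Hohmann ellipse has a_t = (r₁ + r₂)/2 = 30490 km.
The periapsis of the transfer ellipse is at r = 6880 km.
Vis-viva: v = √[μ(2/r − 1/a_t)] = √[3.986×10^5 × (2/6880 − 1/30490)] = 10.14 km/s.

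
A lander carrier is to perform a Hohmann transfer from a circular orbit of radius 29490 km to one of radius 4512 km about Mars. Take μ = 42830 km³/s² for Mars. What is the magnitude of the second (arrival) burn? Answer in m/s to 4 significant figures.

Δv₂ = 976.8 m/s

Transfer-ellipse semi-major axis a_t = (r₁ + r₂)/2 = (29490 + 4512)/2 = 17001 km.
On the circular orbit at r = 4512 km, v_c = √(μ/r) = 3.0810 km/s.
Vis-viva on the transfer ellipse at r = 4512 km gives v_t = √[μ(2/r − 1/a_t)] = 4.0578 km/s.
Δv₂ = |v_t − v_c| = |4.0578 − 3.0810| = 0.9768 km/s.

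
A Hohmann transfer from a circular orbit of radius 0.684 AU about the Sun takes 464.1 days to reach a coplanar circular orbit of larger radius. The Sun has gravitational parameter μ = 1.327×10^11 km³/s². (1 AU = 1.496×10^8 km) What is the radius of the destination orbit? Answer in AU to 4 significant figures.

In km: r₁ = 0.684 × 1.496×10^8 = 1.023264×10^8 km.
Transfer time t = 464.1 days = 4.009824×10^7 s, and t = π√(a_t³/μ).
So a_t = (μ t²/π²)^(1/3) = (1.327×10^11 × (4.009824×10^7)² / π²)^(1/3) = 2.7857×10^8 km.
Since a_t = (r₁ + r₂)/2, r₂ = 2a_t − r₁ = 2×2.7857×10^8 − 1.023264×10^8 = 4.548136×10^8 km.
In AU: r₂ = 4.548136×10^8 / 1.496×10^8 = 3.040 AU.

r₂ = 3.040 AU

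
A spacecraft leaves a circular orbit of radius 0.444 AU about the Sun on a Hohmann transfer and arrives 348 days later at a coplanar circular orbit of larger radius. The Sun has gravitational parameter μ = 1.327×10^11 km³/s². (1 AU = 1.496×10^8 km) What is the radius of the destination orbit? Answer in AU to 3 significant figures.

In km: r₁ = 0.444 × 1.496×10^8 = 6.64224×10^7 km.
Transfer time t = 348 days = 3.00672×10^7 s, and t = π√(a_t³/μ).
So a_t = (μ t²/π²)^(1/3) = (1.327×10^11 × (3.00672×10^7)² / π²)^(1/3) = 2.2992×10^8 km.
Since a_t = (r₁ + r₂)/2, r₂ = 2a_t − r₁ = 2×2.2992×10^8 − 6.64224×10^7 = 3.934176×10^8 km.
In AU: r₂ = 3.934176×10^8 / 1.496×10^8 = 2.63 AU.

r₂ = 2.63 AU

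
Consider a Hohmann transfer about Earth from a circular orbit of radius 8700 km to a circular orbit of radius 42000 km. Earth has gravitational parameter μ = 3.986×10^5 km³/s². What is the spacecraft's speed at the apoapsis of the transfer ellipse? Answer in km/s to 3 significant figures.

v = 1.80 km/s

The Hohmann ellipse has a_t = (r₁ + r₂)/2 = 25350 km.
At apoapsis, r = 42000 km.
Applying v² = μ(2/r − 1/a_t): v = 1.805 km/s.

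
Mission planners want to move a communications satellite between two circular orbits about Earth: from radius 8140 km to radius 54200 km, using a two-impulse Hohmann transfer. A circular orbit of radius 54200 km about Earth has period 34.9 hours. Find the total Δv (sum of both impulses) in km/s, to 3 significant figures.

Δv = 3.55 km/s

From Kepler's third law T² = 4π²r³/μ at r = 54200 km, T = 34.9 hours = 34.9 × 3600 s = 1.2564×10^5 s: μ = 4π²r³/T² = 3.98200×10^5 km³/s².
Semi-major axis of the transfer orbit: a_t = (8140 + 54200)/2 = 31170 km.
Circular speed at r₁: v₁ = √(μ/r₁) = √(3.98200×10^5/8140) = 6.994 km/s.
On the transfer ellipse at r₁, vis-viva gives v_p = √[μ(2/r₁ − 1/a_t)] = 9.223 km/s.
First burn Δv₁ = |v_p − v₁| = 2.229 km/s.
Circular speed at r₂: v₂ = √(μ/r₂) = 2.7105 km/s.
Transfer-orbit speed at r₂: v_a = √[μ(2/r₂ − 1/a_t)] = 1.3851 km/s.
Second burn Δv₂ = |v₂ − v_a| = 1.325 km/s.
Δv = Δv₁ + Δv₂ = 2.229 + 1.325 = 3.554 km/s.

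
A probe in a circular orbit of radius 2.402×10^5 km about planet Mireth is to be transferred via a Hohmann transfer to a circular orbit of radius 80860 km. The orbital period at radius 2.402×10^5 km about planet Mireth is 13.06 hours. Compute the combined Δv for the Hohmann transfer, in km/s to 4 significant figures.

Δv = 21.67 km/s

From Kepler's third law T² = 4π²r³/μ at r = 2.402×10^5 km, T = 13.06 hours = 13.06 × 3600 s = 47016 s: μ = 4π²r³/T² = 2.47507×10^8 km³/s².
The Hohmann ellipse has a_t = (r₁ + r₂)/2 = 1.6053×10^5 km.
At r₁ the circular-orbit speed is v₁ = √(μ/r₁) = 32.100 km/s.
On the transfer ellipse at r₁, v² = μ(2/r − 1/a) gives v_a = √[μ(2/r₁ − 1/a_t)] = 22.782 km/s.
First burn Δv₁ = |v_a − v₁| = 9.318 km/s.
Circular speed at r₂: v₂ = √(μ/r₂) = 55.33 km/s.
Transfer-orbit speed at r₂: v_p = √[μ(2/r₂ − 1/a_t)] = 67.68 km/s.
Second burn Δv₂ = |v₂ − v_p| = 12.35 km/s.
Δv = Δv₁ + Δv₂ = 9.318 + 12.35 = 21.67 km/s.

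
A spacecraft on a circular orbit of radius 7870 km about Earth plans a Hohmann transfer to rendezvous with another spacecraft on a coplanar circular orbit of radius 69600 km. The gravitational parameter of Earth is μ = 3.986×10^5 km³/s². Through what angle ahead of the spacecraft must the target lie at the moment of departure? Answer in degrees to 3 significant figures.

The Hohmann ellipse has a_t = (r₁ + r₂)/2 = 38735 km.
Transfer time t = π√(a_t³/μ) = 37934.7 s.
Target angular speed ω₂ = √(μ/r₂³) = 3.43839×10^-5 rad/s.
Angle swept by the target during transfer: ω₂·t = 1.3043 rad = 74.73°.
The spacecraft traverses 180° on the transfer ellipse, so the target must lead by 180° − 74.73° = 105°.

φ = 105°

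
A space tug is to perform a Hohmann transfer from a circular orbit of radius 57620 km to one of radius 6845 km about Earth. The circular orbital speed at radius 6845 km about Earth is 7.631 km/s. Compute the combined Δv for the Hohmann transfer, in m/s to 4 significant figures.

From the circular-orbit relation v² = μ/r at r = 6845 km: μ = v²r = (7.631)² × 6845 = 3.98599×10^5 km³/s².
Semi-major axis of the transfer orbit: a_t = (57620 + 6845)/2 = 32232.5 km.
At r₁ the circular-orbit speed is v₁ = √(μ/r₁) = 2.630 km/s.
Transfer-orbit speed at r₁ (v² = μ(2/r − 1/a)): v_a = √[μ(2/r₁ − 1/a_t)] = 1.212 km/s.
First burn Δv₁ = |v_a − v₁| = 1.418 km/s.
At r₂, v₂ = √(μ/r₂) = 7.6310 km/s.
Transfer-orbit speed at r₂: v_p = √[μ(2/r₂ − 1/a_t)] = 10.203 km/s.
Second burn Δv₂ = |v₂ − v_p| = 2.572 km/s.
Total Δv = Δv₁ + Δv₂ = 3.990 km/s.

Δv = 3990 m/s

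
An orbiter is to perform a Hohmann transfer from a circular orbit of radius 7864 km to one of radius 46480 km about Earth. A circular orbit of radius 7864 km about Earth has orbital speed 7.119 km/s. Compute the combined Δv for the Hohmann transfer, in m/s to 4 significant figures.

From the circular-orbit relation v² = μ/r at r = 7864 km: μ = v²r = (7.119)² × 7864 = 3.98549×10^5 km³/s².
Semi-major axis of the transfer orbit: a_t = (7864 + 46480)/2 = 27172 km.
Circular speed at r₁: v₁ = √(μ/r₁) = √(3.98549×10^5/7864) = 7.119 km/s.
Transfer-orbit speed at r₁ (vis-viva): v_p = √[μ(2/r₁ − 1/a_t)] = 9.311 km/s.
First burn Δv₁ = |v_p − v₁| = 2.192 km/s.
Circular speed at r₂: v₂ = √(μ/r₂) = 2.928 km/s.
Transfer-orbit speed at r₂: v_a = √[μ(2/r₂ − 1/a_t)] = 1.575 km/s.
Second burn Δv₂ = |v₂ − v_a| = 1.353 km/s.
Total Δv = Δv₁ + Δv₂ = 3.545 km/s.

Δv = 3545 m/s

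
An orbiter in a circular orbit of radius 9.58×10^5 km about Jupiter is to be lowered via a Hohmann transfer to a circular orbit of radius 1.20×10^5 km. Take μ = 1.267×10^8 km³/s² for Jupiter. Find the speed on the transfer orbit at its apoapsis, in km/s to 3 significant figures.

Transfer-ellipse semi-major axis a_t = (r₁ + r₂)/2 = (9.580×10^5 + 1.200×10^5)/2 = 5.390×10^5 km.
The apoapsis of the transfer ellipse is at r = 9.580×10^5 km.
From the vis-viva equation, v = √[μ(2/r − 1/a_t)] = 5.426 km/s.

v = 5.43 km/s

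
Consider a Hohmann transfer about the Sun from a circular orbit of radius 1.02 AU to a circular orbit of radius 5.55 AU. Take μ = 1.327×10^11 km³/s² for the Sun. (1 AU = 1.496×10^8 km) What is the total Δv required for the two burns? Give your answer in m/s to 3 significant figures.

In km: r₁ = 1.02 × 1.496×10^8 = 1.52592×10^8 km; r₂ = 5.55 × 1.496×10^8 = 8.3028×10^8 km.
The Hohmann ellipse has a_t = (r₁ + r₂)/2 = 4.91436×10^8 km.
At r₁ the circular-orbit speed is v₁ = √(μ/r₁) = 29.490 km/s.
On the transfer ellipse at r₁, vis-viva equation gives v_p = √[μ(2/r₁ − 1/a_t)] = 38.331 km/s.
First burn Δv₁ = |v_p − v₁| = 8.841 km/s.
At r₂, v₂ = √(μ/r₂) = 12.6422 km/s.
Transfer-orbit speed at r₂: v_a = √[μ(2/r₂ − 1/a_t)] = 7.04459 km/s.
Second burn Δv₂ = |v₂ − v_a| = 5.598 km/s.
Δv = Δv₁ + Δv₂ = 8.841 + 5.598 = 14.44 km/s.

Δv = 14400 m/s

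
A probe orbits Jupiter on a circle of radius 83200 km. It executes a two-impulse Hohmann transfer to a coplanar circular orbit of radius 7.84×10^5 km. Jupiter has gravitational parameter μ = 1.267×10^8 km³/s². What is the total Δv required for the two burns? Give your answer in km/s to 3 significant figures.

Semi-major axis of the transfer orbit: a_t = (83200 + 7.840×10^5)/2 = 4.336×10^5 km.
At r₁ the circular-orbit speed is v₁ = √(μ/r₁) = 39.02 km/s.
Transfer-orbit speed at r₁ (v² = μ(2/r − 1/a)): v_p = √[μ(2/r₁ − 1/a_t)] = 52.47 km/s.
First burn Δv₁ = |v_p − v₁| = 13.45 km/s.
At r₂, v₂ = √(μ/r₂) = 12.7125 km/s.
Transfer-orbit speed at r₂: v_a = √[μ(2/r₂ − 1/a_t)] = 5.56862 km/s.
Second burn Δv₂ = |v₂ − v_a| = 7.144 km/s.
Total Δv = Δv₁ + Δv₂ = 20.59 km/s.

Δv = 20.6 km/s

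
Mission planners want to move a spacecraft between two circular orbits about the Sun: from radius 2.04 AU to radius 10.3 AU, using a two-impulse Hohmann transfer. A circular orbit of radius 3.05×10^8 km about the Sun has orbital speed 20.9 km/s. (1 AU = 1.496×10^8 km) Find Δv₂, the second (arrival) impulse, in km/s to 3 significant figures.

Δv₂ = 3.95 km/s

From the circular-orbit relation v² = μ/r at r = 3.05×10^8 km: μ = v²r = (20.9)² × 3.05×10^8 = 1.33227×10^11 km³/s².
In km: r₁ = 2.04 × 1.496×10^8 = 3.05184×10^8 km; r₂ = 10.3 × 1.496×10^8 = 1.54088×10^9 km.
Transfer-ellipse semi-major axis a_t = (r₁ + r₂)/2 = (3.05184×10^8 + 1.54088×10^9)/2 = 9.23032×10^8 km.
Circular speed at r = 1.54088×10^9 km: v_c = √(μ/r) = 9.2985 km/s.
Transfer-orbit speed at the same r (vis-viva, a = a_t): v_t = √[μ(2/r − 1/a_t)] = 5.3467 km/s.
Δv₂ = |v_t − v_c| = |5.3467 − 9.2985| = 3.952 km/s.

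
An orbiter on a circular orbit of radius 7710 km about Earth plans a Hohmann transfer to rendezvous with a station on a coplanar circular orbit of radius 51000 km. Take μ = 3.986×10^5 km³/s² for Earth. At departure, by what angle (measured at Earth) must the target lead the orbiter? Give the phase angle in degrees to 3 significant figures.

φ = 101°

Semi-major axis of the transfer orbit: a_t = (7710 + 51000)/2 = 29355 km.
The half-period of the transfer ellipse is t = π√(a_t³/μ) = 25027 s.
Target angular speed ω₂ = √(μ/r₂³) = 5.4817×10^-5 rad/s.
Angle swept by the target during transfer: ω₂·t = 1.3719 rad = 78.60°.
Arrival is 180° from departure on the ellipse, so φ = 180° − 78.60° = 101°.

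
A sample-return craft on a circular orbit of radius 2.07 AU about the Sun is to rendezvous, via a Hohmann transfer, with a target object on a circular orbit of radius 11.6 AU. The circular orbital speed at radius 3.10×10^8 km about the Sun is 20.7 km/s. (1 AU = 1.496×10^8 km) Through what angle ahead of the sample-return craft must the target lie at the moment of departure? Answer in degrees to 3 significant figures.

From the circular-orbit relation v² = μ/r at r = 3.10×10^8 km: μ = v²r = (20.7)² × 3.10×10^8 = 1.32832×10^11 km³/s².
In km: r₁ = 2.07 × 1.496×10^8 = 3.09672×10^8 km; r₂ = 11.6 × 1.496×10^8 = 1.73536×10^9 km.
Transfer-ellipse semi-major axis a_t = (r₁ + r₂)/2 = (3.09672×10^8 + 1.73536×10^9)/2 = 1.022516×10^9 km.
Transfer time t = π√(a_t³/μ) = 2.8184×10^8 s.
The target's mean motion on its circular orbit is ω₂ = √(μ/r₂³) = 5.0416×10^-9 rad/s.
Angle swept by the target during transfer: ω₂·t = 1.4209 rad = 81.41°.
Arrival is 180° from departure on the ellipse, so φ = 180° − 81.41° = 98.6°.

φ = 98.6°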